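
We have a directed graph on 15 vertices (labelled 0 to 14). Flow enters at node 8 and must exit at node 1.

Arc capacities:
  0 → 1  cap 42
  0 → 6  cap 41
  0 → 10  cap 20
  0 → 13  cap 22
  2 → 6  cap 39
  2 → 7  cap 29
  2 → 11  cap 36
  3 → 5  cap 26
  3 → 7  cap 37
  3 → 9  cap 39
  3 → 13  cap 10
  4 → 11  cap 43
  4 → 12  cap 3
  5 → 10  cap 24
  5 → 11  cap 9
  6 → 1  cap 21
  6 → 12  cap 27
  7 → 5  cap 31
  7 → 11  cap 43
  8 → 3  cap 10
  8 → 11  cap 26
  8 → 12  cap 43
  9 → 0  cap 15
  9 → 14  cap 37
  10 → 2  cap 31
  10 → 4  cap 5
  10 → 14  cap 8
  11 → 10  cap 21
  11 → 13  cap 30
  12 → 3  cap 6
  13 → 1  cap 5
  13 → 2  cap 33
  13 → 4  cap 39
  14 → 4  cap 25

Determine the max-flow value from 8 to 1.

augment #1: 8→3→13→1 bottleneck 5, total now 5
augment #2: 8→3→9→0→1 bottleneck 5, total now 10
augment #3: 8→11→10→2→6→1 bottleneck 21, total now 31
augment #4: 8→12→3→9→0→1 bottleneck 6, total now 37
augment #5: 8→11→13→3→9→0→1 bottleneck 4, total now 41

Maximum flow value: 41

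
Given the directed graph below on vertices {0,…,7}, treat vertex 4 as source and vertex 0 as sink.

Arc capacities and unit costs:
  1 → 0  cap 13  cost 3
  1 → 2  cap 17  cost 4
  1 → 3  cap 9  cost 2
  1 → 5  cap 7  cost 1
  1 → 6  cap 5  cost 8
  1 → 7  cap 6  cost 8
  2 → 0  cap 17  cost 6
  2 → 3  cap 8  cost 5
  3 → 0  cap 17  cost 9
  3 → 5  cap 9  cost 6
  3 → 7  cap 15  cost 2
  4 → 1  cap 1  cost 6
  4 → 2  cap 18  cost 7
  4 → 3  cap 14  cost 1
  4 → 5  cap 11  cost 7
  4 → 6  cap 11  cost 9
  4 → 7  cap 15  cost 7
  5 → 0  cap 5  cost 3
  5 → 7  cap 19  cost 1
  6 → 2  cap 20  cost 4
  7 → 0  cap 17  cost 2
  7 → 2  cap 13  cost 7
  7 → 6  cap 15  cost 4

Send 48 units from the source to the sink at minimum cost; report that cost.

shortest-cost path #1: 4→3→7→0 push 14 @ unit cost 5 (adds 70)
shortest-cost path #2: 4→7→0 push 3 @ unit cost 9 (adds 27)
shortest-cost path #3: 4→1→0 push 1 @ unit cost 9 (adds 9)
shortest-cost path #4: 4→5→0 push 5 @ unit cost 10 (adds 50)
shortest-cost path #5: 4→2→0 push 17 @ unit cost 13 (adds 221)
shortest-cost path #6: 4→7→3→0 push 8 @ unit cost 14 (adds 112)
total cost = 489

Minimum cost for 48 units: 489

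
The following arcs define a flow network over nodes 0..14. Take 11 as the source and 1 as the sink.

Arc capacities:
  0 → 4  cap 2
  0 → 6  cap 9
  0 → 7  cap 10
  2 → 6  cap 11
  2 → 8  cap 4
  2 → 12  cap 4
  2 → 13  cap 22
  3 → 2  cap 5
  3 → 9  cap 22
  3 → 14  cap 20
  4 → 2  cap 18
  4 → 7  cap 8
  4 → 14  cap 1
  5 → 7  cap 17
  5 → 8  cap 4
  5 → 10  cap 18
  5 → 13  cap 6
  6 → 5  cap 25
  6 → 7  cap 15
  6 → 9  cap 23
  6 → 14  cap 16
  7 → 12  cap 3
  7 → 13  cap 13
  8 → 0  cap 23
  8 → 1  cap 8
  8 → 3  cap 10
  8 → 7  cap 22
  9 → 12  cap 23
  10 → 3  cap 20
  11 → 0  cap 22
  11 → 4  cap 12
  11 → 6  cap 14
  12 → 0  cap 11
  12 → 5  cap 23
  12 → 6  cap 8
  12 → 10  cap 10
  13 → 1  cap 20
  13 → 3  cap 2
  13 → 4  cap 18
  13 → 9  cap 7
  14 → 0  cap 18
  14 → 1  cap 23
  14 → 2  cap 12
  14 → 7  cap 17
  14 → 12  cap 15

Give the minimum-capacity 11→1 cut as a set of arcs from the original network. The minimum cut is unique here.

augment #1: 11→4→14→1 push 1
augment #2: 11→6→14→1 push 14
augment #3: 11→0→6→14→1 push 2
augment #4: 11→0→7→13→1 push 10
augment #5: 11→4→2→8→1 push 4
augment #6: 11→4→2→13→1 push 7
augment #7: 11→0→4→2→13→1 push 2
augment #8: 11→0→6→5→8→1 push 4
augment #9: 11→0→6→5→13→1 push 1
augment #10: 11→0→6→5→10→3→14→1 push 2
max flow = 47; residual-reachable set from 11 gives S-side
cut edges (S→T): {(0,4), (0,6), (0,7), (11,4), (11,6)} total cap 47

Min-cut arcs: {(0,4), (0,6), (0,7), (11,4), (11,6)} (total capacity 47)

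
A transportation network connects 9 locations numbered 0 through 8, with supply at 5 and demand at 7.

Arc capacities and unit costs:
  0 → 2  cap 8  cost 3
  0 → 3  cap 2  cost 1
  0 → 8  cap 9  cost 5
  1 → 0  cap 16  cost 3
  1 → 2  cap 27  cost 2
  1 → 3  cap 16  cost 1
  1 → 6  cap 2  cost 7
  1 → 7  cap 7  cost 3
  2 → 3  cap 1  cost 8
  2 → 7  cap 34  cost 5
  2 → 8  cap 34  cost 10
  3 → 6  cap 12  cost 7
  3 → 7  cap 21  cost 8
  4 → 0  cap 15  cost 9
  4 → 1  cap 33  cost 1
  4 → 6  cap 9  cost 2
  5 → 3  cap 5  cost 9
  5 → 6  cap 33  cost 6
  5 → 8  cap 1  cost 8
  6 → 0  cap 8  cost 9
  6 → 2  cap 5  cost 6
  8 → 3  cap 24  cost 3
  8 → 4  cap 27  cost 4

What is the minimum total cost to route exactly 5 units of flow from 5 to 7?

shortest-cost path #1: 5→8→4→1→7 push 1 @ unit cost 16 (adds 16)
shortest-cost path #2: 5→6→2→7 push 4 @ unit cost 17 (adds 68)
total cost = 84

Minimum cost for 5 units: 84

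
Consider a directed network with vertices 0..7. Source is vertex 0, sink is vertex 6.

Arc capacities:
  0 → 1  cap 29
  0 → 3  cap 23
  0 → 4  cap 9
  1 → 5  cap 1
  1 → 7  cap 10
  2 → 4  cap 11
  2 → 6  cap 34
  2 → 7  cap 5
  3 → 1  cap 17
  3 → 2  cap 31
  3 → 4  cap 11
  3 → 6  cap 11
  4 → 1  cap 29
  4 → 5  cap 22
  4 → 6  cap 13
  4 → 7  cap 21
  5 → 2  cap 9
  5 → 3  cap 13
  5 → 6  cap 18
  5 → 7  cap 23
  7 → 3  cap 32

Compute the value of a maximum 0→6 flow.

Maximum flow value: 43

augment #1: 0→3→6 bottleneck 11, total now 11
augment #2: 0→4→6 bottleneck 9, total now 20
augment #3: 0→1→5→6 bottleneck 1, total now 21
augment #4: 0→3→2→6 bottleneck 12, total now 33
augment #5: 0→1→7→3→2→6 bottleneck 10, total now 43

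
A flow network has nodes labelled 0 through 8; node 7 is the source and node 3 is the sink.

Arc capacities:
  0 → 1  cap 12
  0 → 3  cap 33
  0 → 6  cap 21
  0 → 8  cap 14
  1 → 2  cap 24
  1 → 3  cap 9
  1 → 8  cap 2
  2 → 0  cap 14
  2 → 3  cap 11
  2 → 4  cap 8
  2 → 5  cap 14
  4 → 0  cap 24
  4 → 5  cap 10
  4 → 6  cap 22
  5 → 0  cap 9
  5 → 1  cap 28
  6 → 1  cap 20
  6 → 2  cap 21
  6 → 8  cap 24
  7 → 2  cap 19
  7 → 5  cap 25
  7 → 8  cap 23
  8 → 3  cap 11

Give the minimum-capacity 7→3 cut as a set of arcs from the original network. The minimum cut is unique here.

augment #1: 7→2→3 push 11
augment #2: 7→8→3 push 11
augment #3: 7→2→0→3 push 8
augment #4: 7→5→0→3 push 9
augment #5: 7→5→1→3 push 9
augment #6: 7→5→1→2→0→3 push 6
augment #7: 7→5→1→2→4→0→3 push 1
max flow = 55; residual-reachable set from 7 gives S-side
cut edges (S→T): {(7,2), (7,5), (8,3)} total cap 55

Min-cut arcs: {(7,2), (7,5), (8,3)} (total capacity 55)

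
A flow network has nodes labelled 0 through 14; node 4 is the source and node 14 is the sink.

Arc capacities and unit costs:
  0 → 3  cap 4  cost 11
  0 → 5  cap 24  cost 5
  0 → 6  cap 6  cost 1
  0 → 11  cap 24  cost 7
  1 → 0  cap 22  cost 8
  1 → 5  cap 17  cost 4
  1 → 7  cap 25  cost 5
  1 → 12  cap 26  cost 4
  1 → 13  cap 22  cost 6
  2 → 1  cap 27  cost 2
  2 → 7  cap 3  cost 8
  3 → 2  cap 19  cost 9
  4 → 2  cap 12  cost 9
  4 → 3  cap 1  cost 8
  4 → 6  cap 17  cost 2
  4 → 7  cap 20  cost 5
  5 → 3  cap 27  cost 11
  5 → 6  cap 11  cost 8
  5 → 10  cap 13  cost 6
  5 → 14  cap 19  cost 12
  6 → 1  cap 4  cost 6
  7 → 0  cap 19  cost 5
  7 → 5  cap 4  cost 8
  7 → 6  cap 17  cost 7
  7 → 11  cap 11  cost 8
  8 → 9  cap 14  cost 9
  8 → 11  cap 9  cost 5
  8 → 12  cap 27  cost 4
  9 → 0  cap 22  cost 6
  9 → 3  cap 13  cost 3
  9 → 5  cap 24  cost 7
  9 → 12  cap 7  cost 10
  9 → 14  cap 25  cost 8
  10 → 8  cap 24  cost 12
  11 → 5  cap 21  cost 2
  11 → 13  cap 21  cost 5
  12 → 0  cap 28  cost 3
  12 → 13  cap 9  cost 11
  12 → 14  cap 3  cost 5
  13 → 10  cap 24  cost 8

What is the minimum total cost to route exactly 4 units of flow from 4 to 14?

Minimum cost for 4 units: 75

shortest-cost path #1: 4→6→1→12→14 push 3 @ unit cost 17 (adds 51)
shortest-cost path #2: 4→6→1→5→14 push 1 @ unit cost 24 (adds 24)
total cost = 75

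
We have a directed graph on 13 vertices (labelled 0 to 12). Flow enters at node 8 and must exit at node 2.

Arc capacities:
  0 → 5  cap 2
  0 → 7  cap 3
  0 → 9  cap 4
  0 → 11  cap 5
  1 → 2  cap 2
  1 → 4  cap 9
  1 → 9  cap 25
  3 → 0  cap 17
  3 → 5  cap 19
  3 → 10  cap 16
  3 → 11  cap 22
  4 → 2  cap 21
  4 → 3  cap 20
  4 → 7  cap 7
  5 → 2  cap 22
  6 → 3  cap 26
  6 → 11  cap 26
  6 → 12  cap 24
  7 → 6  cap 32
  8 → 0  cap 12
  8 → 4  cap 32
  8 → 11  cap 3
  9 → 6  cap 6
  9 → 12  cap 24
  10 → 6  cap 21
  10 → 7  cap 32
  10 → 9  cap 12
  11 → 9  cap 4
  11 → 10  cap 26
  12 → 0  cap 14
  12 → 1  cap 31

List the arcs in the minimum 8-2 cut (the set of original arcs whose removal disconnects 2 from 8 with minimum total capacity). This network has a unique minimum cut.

Min-cut arcs: {(0,5), (1,2), (3,5), (4,2)} (total capacity 44)

augment #1: 8→4→2 push 21
augment #2: 8→0→5→2 push 2
augment #3: 8→4→3→5→2 push 11
augment #4: 8→0→9→12→1→2 push 2
augment #5: 8→0→7→6→3→5→2 push 3
augment #6: 8→0→9→6→3→5→2 push 2
augment #7: 8→11→9→6→3→5→2 push 3
max flow = 44; residual-reachable set from 8 gives S-side
cut edges (S→T): {(0,5), (1,2), (3,5), (4,2)} total cap 44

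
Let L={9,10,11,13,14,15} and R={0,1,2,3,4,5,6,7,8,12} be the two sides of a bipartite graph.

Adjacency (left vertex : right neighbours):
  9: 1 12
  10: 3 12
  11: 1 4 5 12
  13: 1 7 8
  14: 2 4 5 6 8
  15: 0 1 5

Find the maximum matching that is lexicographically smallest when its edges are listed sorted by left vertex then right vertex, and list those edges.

|M| = 6 (so the lex-smallest maximum matching has 6 edges)
process left vertices in ascending order; for each, take the smallest-labelled available neighbour that still permits 6 edges overall, or leave it unmatched if none does
lex-smallest matching: {9-1, 10-3, 11-4, 13-7, 14-2, 15-0}

Lex-smallest maximum matching: {(9,1), (10,3), (11,4), (13,7), (14,2), (15,0)}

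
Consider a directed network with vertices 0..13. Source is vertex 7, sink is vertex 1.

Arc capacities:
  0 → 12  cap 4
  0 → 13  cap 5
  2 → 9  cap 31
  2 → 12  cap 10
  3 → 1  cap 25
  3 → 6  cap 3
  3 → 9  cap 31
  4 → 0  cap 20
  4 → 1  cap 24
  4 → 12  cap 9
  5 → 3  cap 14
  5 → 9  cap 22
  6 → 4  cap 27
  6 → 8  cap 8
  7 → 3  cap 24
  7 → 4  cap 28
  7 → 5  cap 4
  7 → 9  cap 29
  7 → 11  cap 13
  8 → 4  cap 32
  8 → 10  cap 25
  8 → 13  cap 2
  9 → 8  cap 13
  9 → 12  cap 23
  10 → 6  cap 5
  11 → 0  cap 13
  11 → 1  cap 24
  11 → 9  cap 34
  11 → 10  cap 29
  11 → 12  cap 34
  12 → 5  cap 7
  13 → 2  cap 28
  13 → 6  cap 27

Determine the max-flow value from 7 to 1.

Maximum flow value: 62

augment #1: 7→3→1 bottleneck 24, total now 24
augment #2: 7→4→1 bottleneck 24, total now 48
augment #3: 7→11→1 bottleneck 13, total now 61
augment #4: 7→5→3→1 bottleneck 1, total now 62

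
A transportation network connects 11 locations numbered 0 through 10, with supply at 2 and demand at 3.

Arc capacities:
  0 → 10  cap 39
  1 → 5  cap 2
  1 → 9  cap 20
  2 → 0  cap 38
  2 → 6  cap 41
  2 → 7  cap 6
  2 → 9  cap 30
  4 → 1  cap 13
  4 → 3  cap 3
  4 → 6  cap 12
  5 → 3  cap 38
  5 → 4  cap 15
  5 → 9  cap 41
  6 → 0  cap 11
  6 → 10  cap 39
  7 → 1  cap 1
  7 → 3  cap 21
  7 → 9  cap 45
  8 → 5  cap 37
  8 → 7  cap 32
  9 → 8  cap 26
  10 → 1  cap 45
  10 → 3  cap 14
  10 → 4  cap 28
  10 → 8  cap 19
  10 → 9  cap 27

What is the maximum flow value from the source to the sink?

Maximum flow value: 70

augment #1: 2→7→3 bottleneck 6, total now 6
augment #2: 2→0→10→3 bottleneck 14, total now 20
augment #3: 2→0→10→4→3 bottleneck 3, total now 23
augment #4: 2→9→8→5→3 bottleneck 26, total now 49
augment #5: 2→0→10→1→5→3 bottleneck 2, total now 51
augment #6: 2→0→10→8→5→3 bottleneck 10, total now 61
augment #7: 2→0→10→8→7→3 bottleneck 9, total now 70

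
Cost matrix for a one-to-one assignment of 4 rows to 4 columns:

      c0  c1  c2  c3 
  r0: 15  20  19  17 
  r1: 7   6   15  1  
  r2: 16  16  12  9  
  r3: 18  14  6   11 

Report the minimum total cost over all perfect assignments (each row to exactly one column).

Minimum assignment cost: 36

optimal assignment: row0→col0 (cost 15), row1→col1 (cost 6), row2→col3 (cost 9), row3→col2 (cost 6)
total = 15 + 6 + 9 + 6 = 36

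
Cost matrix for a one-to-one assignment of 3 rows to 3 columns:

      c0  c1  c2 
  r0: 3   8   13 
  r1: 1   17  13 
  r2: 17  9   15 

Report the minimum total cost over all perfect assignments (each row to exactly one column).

optimal assignment: row0→col2 (cost 13), row1→col0 (cost 1), row2→col1 (cost 9)
total = 13 + 1 + 9 = 23

Minimum assignment cost: 23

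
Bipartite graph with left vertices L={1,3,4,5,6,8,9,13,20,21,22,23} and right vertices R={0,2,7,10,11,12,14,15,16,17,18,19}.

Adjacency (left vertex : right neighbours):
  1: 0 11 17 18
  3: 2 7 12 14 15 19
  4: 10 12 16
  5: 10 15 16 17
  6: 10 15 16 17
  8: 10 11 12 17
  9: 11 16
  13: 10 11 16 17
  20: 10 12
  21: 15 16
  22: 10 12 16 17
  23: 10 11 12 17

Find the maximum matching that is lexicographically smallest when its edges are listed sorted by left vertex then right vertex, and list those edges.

Lex-smallest maximum matching: {(1,0), (3,2), (4,10), (5,15), (6,16), (8,11), (13,17), (20,12)}

|M| = 8 (so the lex-smallest maximum matching has 8 edges)
process left vertices in ascending order; for each, take the smallest-labelled available neighbour that still permits 8 edges overall, or leave it unmatched if none does
lex-smallest matching: {1-0, 3-2, 4-10, 5-15, 6-16, 8-11, 13-17, 20-12}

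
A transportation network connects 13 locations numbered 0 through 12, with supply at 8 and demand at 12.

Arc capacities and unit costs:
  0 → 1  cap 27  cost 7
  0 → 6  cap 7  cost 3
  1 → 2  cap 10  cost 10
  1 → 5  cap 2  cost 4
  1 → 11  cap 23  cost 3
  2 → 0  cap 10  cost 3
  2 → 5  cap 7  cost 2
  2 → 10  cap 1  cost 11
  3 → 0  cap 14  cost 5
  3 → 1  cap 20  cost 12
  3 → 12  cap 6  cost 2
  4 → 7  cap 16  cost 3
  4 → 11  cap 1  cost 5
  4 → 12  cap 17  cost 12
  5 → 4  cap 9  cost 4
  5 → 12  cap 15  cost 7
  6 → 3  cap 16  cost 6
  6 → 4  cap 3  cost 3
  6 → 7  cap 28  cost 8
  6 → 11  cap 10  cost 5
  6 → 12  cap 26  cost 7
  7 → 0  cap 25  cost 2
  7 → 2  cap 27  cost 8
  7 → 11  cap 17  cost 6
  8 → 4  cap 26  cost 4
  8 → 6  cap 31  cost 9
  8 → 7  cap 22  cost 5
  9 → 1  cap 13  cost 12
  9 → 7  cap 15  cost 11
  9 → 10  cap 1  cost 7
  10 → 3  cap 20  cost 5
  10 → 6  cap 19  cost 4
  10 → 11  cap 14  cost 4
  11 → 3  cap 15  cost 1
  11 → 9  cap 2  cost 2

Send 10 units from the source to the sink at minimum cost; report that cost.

Minimum cost for 10 units: 146

shortest-cost path #1: 8→4→11→3→12 push 1 @ unit cost 12 (adds 12)
shortest-cost path #2: 8→7→11→3→12 push 5 @ unit cost 14 (adds 70)
shortest-cost path #3: 8→4→12 push 4 @ unit cost 16 (adds 64)
total cost = 146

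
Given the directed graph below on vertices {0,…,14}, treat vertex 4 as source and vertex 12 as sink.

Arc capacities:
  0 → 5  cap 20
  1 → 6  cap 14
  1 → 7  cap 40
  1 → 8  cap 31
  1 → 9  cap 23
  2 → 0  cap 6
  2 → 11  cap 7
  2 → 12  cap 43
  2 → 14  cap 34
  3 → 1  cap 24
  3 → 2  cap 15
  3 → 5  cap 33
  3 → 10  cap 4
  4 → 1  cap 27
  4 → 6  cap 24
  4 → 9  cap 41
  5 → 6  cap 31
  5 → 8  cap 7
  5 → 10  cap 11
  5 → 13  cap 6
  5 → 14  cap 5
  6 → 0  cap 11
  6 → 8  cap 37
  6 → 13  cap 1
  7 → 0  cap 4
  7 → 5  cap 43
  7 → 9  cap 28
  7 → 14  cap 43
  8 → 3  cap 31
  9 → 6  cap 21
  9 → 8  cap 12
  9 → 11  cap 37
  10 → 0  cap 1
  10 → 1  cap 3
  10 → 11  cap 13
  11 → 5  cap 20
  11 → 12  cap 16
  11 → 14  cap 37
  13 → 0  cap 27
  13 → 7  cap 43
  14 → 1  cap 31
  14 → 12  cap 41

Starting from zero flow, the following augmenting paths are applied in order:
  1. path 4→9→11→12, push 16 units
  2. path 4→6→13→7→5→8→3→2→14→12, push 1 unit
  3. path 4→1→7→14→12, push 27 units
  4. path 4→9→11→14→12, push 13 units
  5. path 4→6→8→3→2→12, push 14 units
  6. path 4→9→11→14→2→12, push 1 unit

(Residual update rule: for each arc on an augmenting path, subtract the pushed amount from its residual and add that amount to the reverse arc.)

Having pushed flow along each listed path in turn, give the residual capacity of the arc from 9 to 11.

after path 1 (4→9→11→12, push 16): res(9,11)=21
after path 2 (4→6→13→7→5→8→3→2→14→12, push 1): res(9,11)=21
after path 3 (4→1→7→14→12, push 27): res(9,11)=21
after path 4 (4→9→11→14→12, push 13): res(9,11)=8
after path 5 (4→6→8→3→2→12, push 14): res(9,11)=8
after path 6 (4→9→11→14→2→12, push 1): res(9,11)=7

Residual capacity of (9,11): 7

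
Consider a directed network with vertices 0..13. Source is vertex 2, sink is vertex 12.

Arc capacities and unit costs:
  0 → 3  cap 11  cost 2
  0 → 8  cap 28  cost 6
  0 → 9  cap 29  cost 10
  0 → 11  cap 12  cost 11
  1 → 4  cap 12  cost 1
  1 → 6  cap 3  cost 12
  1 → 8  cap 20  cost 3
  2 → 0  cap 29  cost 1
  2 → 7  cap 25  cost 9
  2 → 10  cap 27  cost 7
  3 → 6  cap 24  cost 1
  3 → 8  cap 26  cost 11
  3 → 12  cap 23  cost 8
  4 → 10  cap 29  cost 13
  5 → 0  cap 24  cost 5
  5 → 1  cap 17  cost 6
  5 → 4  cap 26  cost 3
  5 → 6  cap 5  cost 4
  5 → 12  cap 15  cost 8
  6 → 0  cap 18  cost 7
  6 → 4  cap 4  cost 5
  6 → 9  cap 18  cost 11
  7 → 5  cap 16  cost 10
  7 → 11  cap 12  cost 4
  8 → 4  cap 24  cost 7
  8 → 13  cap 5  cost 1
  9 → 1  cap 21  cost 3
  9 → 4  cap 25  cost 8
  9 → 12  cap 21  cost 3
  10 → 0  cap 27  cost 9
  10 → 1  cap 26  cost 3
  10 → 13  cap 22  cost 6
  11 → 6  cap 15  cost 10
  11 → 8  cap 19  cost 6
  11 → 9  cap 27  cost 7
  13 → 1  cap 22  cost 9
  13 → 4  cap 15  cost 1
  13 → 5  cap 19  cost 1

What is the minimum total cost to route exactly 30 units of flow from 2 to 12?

Minimum cost for 30 units: 395

shortest-cost path #1: 2→0→3→12 push 11 @ unit cost 11 (adds 121)
shortest-cost path #2: 2→0→9→12 push 18 @ unit cost 14 (adds 252)
shortest-cost path #3: 2→10→13→5→12 push 1 @ unit cost 22 (adds 22)
total cost = 395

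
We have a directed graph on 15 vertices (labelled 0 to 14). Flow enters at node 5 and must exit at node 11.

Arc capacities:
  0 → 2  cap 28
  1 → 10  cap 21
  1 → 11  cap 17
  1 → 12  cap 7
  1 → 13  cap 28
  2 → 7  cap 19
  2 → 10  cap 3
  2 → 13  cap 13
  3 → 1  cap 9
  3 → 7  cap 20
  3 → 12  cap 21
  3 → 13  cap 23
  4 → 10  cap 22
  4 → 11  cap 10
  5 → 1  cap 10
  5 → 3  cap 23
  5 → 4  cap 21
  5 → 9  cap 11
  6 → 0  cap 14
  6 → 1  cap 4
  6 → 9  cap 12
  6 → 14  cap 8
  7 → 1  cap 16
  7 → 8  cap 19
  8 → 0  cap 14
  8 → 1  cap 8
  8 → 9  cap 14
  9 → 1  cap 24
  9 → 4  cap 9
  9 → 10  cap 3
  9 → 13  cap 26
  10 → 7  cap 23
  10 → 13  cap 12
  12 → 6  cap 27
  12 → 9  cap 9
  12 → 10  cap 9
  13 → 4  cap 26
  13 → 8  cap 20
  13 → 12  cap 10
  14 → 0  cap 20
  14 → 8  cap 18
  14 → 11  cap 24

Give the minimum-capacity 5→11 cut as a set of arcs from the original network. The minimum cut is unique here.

Min-cut arcs: {(1,11), (4,11), (6,14)} (total capacity 35)

augment #1: 5→1→11 push 10
augment #2: 5→4→11 push 10
augment #3: 5→3→1→11 push 7
augment #4: 5→3→12→6→14→11 push 8
max flow = 35; residual-reachable set from 5 gives S-side
cut edges (S→T): {(1,11), (4,11), (6,14)} total cap 35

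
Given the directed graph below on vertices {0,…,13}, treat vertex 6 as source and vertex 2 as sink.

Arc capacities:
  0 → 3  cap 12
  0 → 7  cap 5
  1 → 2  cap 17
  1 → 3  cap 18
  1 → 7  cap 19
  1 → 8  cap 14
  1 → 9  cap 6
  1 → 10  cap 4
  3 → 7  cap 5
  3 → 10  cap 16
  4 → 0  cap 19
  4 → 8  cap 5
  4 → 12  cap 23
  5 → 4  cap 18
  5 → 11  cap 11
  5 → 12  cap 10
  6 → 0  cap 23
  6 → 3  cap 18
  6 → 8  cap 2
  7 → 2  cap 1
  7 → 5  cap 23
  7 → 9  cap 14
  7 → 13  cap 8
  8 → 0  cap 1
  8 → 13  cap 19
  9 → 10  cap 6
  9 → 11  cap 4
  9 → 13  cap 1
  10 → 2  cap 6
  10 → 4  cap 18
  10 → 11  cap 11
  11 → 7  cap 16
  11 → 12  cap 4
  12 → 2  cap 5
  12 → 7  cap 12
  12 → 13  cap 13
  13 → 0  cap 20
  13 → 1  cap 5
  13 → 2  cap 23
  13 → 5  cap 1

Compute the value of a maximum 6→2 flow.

augment #1: 6→0→7→2 bottleneck 1, total now 1
augment #2: 6→3→10→2 bottleneck 6, total now 7
augment #3: 6→8→13→2 bottleneck 2, total now 9
augment #4: 6→0→7→13→2 bottleneck 4, total now 13
augment #5: 6→3→7→13→2 bottleneck 4, total now 17
augment #6: 6→3→7→5→12→2 bottleneck 1, total now 18
augment #7: 6→3→10→4→12→2 bottleneck 4, total now 22
augment #8: 6→3→10→4→8→13→2 bottleneck 3, total now 25
augment #9: 6→0→3→10→4→8→13→2 bottleneck 2, total now 27
augment #10: 6→0→3→10→4→12→13→2 bottleneck 1, total now 28

Maximum flow value: 28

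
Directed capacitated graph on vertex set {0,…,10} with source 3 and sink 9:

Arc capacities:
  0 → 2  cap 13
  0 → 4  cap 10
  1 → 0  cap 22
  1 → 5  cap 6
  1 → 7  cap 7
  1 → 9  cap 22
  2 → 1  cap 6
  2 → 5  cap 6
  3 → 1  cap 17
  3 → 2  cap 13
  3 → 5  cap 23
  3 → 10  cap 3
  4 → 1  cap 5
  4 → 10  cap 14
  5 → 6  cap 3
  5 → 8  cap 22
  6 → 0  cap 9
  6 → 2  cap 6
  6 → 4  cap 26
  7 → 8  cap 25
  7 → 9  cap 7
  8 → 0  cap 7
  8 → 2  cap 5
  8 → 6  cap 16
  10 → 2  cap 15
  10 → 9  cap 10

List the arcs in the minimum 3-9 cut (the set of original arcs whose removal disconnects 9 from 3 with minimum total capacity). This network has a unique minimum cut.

Min-cut arcs: {(2,1), (3,1), (4,1), (10,9)} (total capacity 38)

augment #1: 3→1→9 push 17
augment #2: 3→10→9 push 3
augment #3: 3→2→1→9 push 5
augment #4: 3→2→1→7→9 push 1
augment #5: 3→5→6→4→10→9 push 3
augment #6: 3→5→8→0→4→10→9 push 4
augment #7: 3→5→8→0→4→1→7→9 push 3
augment #8: 3→5→8→6→4→1→7→9 push 2
max flow = 38; residual-reachable set from 3 gives S-side
cut edges (S→T): {(2,1), (3,1), (4,1), (10,9)} total cap 38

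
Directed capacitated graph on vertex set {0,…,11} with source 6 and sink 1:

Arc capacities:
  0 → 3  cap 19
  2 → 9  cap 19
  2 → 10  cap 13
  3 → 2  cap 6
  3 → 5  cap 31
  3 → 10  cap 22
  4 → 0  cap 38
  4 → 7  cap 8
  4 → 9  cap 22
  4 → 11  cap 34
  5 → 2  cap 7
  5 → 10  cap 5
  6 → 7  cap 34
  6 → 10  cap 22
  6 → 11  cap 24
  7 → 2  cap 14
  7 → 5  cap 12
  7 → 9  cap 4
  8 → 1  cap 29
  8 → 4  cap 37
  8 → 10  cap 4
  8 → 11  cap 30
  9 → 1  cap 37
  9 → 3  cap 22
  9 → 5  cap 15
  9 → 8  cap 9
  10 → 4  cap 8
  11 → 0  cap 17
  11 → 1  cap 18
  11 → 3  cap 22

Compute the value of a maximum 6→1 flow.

augment #1: 6→11→1 bottleneck 18, total now 18
augment #2: 6→7→9→1 bottleneck 4, total now 22
augment #3: 6→7→2→9→1 bottleneck 14, total now 36
augment #4: 6→10→4→9→1 bottleneck 8, total now 44
augment #5: 6→7→5→2→9→1 bottleneck 5, total now 49

Maximum flow value: 49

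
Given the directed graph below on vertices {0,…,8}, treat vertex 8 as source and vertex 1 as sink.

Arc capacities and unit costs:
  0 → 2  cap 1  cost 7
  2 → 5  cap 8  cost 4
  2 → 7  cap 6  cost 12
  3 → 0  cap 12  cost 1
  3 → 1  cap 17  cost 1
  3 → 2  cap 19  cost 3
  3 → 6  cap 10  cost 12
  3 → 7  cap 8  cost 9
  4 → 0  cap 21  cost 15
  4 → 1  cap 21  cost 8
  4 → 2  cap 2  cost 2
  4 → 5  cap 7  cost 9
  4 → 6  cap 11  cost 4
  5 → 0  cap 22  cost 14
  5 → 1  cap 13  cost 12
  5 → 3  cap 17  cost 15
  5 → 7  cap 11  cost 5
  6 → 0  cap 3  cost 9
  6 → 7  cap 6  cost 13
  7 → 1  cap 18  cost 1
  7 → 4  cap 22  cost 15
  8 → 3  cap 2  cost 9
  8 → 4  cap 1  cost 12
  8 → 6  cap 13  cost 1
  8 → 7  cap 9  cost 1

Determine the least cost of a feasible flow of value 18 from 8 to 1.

Minimum cost for 18 units: 148

shortest-cost path #1: 8→7→1 push 9 @ unit cost 2 (adds 18)
shortest-cost path #2: 8→3→1 push 2 @ unit cost 10 (adds 20)
shortest-cost path #3: 8→6→7→1 push 6 @ unit cost 15 (adds 90)
shortest-cost path #4: 8→4→1 push 1 @ unit cost 20 (adds 20)
total cost = 148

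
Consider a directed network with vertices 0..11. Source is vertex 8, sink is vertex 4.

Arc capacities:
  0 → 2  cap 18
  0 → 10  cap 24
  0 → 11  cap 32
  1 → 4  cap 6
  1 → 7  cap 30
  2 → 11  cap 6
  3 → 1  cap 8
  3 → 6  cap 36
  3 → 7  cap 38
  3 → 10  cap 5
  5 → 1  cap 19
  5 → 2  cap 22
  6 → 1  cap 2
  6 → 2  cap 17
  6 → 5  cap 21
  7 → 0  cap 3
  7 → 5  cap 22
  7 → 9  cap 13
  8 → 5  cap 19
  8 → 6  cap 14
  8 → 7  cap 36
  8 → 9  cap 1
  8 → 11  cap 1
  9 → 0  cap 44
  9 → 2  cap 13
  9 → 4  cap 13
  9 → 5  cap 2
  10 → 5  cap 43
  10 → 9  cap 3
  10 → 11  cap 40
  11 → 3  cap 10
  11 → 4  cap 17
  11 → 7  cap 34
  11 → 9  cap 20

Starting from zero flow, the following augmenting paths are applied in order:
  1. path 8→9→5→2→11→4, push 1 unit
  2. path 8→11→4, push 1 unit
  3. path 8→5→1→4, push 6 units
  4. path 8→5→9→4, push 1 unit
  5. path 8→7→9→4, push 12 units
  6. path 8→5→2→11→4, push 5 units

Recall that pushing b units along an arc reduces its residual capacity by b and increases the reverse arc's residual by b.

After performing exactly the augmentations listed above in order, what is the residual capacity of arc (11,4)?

after path 1 (8→9→5→2→11→4, push 1): res(11,4)=16
after path 2 (8→11→4, push 1): res(11,4)=15
after path 3 (8→5→1→4, push 6): res(11,4)=15
after path 4 (8→5→9→4, push 1): res(11,4)=15
after path 5 (8→7→9→4, push 12): res(11,4)=15
after path 6 (8→5→2→11→4, push 5): res(11,4)=10

Residual capacity of (11,4): 10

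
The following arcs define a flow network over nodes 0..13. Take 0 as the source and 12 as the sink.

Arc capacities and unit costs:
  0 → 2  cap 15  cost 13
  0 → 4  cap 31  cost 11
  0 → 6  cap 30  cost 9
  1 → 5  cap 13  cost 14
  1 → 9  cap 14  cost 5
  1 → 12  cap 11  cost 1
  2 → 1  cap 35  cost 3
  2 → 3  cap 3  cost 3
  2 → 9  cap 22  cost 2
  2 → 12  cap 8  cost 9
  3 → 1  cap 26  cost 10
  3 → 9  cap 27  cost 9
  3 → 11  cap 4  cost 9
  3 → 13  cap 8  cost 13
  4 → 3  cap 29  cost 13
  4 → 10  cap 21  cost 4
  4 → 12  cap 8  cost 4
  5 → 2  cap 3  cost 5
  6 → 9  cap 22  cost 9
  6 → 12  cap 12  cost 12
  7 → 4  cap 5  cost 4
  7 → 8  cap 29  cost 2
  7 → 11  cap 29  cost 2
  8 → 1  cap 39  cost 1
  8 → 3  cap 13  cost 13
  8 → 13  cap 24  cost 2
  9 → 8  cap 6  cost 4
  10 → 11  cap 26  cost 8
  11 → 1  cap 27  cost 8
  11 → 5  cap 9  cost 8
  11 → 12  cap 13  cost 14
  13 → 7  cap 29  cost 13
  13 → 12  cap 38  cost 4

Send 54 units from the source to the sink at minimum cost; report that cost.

Minimum cost for 54 units: 1296

shortest-cost path #1: 0→4→12 push 8 @ unit cost 15 (adds 120)
shortest-cost path #2: 0→2→1→12 push 11 @ unit cost 17 (adds 187)
shortest-cost path #3: 0→6→12 push 12 @ unit cost 21 (adds 252)
shortest-cost path #4: 0→2→12 push 4 @ unit cost 22 (adds 88)
shortest-cost path #5: 0→6→9→8→13→12 push 6 @ unit cost 28 (adds 168)
shortest-cost path #6: 0→4→10→11→12 push 13 @ unit cost 37 (adds 481)
total cost = 1296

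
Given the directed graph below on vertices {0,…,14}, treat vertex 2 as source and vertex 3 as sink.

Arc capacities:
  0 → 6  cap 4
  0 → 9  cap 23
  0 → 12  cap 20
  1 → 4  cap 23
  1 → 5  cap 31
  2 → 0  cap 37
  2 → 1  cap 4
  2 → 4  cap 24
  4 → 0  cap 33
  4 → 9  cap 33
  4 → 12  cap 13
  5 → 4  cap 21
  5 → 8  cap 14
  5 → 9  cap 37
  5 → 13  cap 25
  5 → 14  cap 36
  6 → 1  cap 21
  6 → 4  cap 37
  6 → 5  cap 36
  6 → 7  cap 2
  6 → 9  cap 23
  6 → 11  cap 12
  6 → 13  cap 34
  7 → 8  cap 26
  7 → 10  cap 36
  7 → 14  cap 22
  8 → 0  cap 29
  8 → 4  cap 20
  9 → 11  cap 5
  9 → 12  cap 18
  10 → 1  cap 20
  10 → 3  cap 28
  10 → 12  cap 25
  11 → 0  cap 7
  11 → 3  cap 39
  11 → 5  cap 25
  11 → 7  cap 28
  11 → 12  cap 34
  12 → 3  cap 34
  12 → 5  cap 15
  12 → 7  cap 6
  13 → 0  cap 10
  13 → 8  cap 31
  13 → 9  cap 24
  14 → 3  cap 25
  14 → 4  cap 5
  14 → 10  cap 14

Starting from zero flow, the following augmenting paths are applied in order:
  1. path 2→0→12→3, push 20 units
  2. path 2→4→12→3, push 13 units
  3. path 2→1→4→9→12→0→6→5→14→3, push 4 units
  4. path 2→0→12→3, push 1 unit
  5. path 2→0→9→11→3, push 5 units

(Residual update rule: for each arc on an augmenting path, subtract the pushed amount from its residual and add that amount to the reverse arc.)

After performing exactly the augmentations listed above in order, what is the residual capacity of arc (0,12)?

after path 1 (2→0→12→3, push 20): res(0,12)=0
after path 2 (2→4→12→3, push 13): res(0,12)=0
after path 3 (2→1→4→9→12→0→6→5→14→3, push 4): res(0,12)=4
after path 4 (2→0→12→3, push 1): res(0,12)=3
after path 5 (2→0→9→11→3, push 5): res(0,12)=3

Residual capacity of (0,12): 3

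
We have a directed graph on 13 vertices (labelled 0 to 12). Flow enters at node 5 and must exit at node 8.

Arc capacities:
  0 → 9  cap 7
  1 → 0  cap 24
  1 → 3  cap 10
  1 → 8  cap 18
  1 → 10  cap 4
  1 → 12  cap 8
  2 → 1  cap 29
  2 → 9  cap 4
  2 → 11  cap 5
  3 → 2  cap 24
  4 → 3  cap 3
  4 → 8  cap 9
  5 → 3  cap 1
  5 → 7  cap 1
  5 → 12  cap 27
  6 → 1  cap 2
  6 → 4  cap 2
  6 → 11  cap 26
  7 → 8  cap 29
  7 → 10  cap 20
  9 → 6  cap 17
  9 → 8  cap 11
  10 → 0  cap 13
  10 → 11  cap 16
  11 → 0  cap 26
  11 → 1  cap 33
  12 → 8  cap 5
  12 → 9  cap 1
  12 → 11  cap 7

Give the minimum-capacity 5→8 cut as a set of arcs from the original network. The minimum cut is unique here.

Min-cut arcs: {(5,3), (5,7), (12,8), (12,9), (12,11)} (total capacity 15)

augment #1: 5→7→8 push 1
augment #2: 5→12→8 push 5
augment #3: 5→12→9→8 push 1
augment #4: 5→3→2→1→8 push 1
augment #5: 5→12→11→1→8 push 7
max flow = 15; residual-reachable set from 5 gives S-side
cut edges (S→T): {(5,3), (5,7), (12,8), (12,9), (12,11)} total cap 15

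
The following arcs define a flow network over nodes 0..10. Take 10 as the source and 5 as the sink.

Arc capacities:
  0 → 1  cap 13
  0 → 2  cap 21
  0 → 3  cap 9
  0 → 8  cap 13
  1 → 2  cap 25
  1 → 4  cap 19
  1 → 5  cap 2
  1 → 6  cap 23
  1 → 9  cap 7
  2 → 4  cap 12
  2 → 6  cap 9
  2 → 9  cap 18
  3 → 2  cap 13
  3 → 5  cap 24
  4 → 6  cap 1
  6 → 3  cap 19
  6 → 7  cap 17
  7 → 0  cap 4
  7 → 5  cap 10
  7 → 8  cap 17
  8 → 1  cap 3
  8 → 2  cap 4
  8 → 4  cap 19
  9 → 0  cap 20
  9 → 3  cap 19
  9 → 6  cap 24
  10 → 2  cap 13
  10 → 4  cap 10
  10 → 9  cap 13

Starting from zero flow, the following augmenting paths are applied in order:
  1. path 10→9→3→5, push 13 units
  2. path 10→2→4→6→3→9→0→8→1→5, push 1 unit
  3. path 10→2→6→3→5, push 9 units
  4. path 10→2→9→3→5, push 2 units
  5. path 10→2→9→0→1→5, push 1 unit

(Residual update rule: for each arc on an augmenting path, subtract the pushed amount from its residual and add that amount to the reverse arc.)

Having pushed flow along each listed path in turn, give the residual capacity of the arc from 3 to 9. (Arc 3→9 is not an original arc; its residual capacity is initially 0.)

Residual capacity of (3,9): 14

after path 1 (10→9→3→5, push 13): res(3,9)=13
after path 2 (10→2→4→6→3→9→0→8→1→5, push 1): res(3,9)=12
after path 3 (10→2→6→3→5, push 9): res(3,9)=12
after path 4 (10→2→9→3→5, push 2): res(3,9)=14
after path 5 (10→2→9→0→1→5, push 1): res(3,9)=14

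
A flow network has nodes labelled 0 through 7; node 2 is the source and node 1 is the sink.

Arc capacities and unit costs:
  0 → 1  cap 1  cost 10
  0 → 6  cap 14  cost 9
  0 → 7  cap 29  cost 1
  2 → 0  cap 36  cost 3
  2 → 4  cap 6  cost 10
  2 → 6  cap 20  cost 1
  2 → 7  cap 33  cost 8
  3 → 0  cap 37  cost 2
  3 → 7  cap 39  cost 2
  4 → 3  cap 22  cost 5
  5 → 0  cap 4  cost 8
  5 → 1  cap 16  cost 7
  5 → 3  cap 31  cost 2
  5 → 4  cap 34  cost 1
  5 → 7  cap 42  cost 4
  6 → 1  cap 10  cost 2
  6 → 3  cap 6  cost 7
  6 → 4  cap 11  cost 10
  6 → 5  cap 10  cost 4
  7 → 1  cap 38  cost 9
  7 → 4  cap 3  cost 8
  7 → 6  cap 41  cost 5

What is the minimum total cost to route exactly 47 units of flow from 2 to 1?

shortest-cost path #1: 2→6→1 push 10 @ unit cost 3 (adds 30)
shortest-cost path #2: 2→6→5→1 push 10 @ unit cost 12 (adds 120)
shortest-cost path #3: 2→0→1 push 1 @ unit cost 13 (adds 13)
shortest-cost path #4: 2→0→7→1 push 26 @ unit cost 13 (adds 338)
total cost = 501

Minimum cost for 47 units: 501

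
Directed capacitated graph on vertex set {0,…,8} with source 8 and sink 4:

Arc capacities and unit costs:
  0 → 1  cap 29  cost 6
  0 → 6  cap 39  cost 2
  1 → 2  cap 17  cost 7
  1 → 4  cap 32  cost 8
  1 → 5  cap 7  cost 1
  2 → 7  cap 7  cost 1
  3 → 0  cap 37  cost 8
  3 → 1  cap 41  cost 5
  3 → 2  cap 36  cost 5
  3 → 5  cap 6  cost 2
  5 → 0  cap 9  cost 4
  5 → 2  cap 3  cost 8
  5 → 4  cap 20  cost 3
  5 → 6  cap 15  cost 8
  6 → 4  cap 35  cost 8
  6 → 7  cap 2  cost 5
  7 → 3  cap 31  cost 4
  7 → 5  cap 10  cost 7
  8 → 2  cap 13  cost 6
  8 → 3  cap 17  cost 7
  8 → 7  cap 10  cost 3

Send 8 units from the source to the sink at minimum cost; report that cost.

Minimum cost for 8 units: 98

shortest-cost path #1: 8→3→5→4 push 6 @ unit cost 12 (adds 72)
shortest-cost path #2: 8→7→5→4 push 2 @ unit cost 13 (adds 26)
total cost = 98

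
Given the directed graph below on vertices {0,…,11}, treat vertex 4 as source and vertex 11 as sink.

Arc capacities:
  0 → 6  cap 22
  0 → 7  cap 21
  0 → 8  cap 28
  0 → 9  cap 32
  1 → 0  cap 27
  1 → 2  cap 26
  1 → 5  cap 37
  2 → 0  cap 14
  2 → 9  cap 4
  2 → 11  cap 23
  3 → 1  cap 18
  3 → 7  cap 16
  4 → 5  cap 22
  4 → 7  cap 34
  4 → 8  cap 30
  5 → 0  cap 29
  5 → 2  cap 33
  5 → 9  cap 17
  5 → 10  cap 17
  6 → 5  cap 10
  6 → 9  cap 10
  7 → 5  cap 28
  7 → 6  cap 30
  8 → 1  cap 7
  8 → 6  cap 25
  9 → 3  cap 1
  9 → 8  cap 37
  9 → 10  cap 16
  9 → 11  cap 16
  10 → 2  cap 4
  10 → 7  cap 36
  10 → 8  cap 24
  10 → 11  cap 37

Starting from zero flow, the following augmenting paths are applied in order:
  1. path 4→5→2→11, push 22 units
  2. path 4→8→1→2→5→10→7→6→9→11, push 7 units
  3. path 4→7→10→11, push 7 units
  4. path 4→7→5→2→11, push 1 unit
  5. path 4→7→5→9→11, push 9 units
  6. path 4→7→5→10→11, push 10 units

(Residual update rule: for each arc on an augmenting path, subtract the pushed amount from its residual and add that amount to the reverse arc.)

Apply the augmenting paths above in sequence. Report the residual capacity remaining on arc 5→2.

Residual capacity of (5,2): 17

after path 1 (4→5→2→11, push 22): res(5,2)=11
after path 2 (4→8→1→2→5→10→7→6→9→11, push 7): res(5,2)=18
after path 3 (4→7→10→11, push 7): res(5,2)=18
after path 4 (4→7→5→2→11, push 1): res(5,2)=17
after path 5 (4→7→5→9→11, push 9): res(5,2)=17
after path 6 (4→7→5→10→11, push 10): res(5,2)=17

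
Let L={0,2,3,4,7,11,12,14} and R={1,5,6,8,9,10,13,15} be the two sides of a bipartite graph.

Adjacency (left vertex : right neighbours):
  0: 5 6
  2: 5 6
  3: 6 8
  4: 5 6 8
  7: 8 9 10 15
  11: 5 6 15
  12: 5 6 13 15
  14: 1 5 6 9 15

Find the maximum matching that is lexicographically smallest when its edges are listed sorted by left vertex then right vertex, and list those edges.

|M| = 7 (so the lex-smallest maximum matching has 7 edges)
process left vertices in ascending order; for each, take the smallest-labelled available neighbour that still permits 7 edges overall, or leave it unmatched if none does
lex-smallest matching: {0-5, 2-6, 3-8, 7-9, 11-15, 12-13, 14-1}

Lex-smallest maximum matching: {(0,5), (2,6), (3,8), (7,9), (11,15), (12,13), (14,1)}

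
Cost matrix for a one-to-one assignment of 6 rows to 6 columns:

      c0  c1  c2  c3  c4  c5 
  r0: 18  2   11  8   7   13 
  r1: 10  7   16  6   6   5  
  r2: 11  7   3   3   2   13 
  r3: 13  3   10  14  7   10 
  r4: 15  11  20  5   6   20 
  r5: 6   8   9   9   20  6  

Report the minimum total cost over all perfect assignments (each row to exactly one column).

optimal assignment: row0→col1 (cost 2), row1→col5 (cost 5), row2→col2 (cost 3), row3→col4 (cost 7), row4→col3 (cost 5), row5→col0 (cost 6)
total = 2 + 5 + 3 + 7 + 5 + 6 = 28

Minimum assignment cost: 28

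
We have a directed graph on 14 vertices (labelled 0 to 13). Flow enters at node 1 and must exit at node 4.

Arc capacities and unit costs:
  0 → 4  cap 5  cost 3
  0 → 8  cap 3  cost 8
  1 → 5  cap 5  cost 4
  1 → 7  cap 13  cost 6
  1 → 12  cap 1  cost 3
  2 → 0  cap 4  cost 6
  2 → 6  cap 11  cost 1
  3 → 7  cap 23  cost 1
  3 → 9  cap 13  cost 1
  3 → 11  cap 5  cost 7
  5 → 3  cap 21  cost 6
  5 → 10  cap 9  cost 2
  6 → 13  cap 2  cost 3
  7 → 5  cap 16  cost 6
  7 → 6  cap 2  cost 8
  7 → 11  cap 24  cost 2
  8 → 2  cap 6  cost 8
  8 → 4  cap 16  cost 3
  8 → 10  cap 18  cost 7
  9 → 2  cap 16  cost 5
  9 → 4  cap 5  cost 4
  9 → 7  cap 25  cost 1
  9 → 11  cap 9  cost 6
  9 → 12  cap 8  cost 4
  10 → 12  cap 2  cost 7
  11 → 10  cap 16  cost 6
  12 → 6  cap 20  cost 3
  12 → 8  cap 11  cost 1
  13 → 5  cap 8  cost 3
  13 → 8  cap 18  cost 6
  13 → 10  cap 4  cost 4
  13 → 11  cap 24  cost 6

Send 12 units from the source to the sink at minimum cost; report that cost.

Minimum cost for 12 units: 238

shortest-cost path #1: 1→12→8→4 push 1 @ unit cost 7 (adds 7)
shortest-cost path #2: 1→5→3→9→4 push 5 @ unit cost 15 (adds 75)
shortest-cost path #3: 1→7→11→10→12→8→4 push 2 @ unit cost 25 (adds 50)
shortest-cost path #4: 1→7→6→13→8→4 push 2 @ unit cost 26 (adds 52)
shortest-cost path #5: 1→7→5→3→9→12→8→4 push 2 @ unit cost 27 (adds 54)
total cost = 238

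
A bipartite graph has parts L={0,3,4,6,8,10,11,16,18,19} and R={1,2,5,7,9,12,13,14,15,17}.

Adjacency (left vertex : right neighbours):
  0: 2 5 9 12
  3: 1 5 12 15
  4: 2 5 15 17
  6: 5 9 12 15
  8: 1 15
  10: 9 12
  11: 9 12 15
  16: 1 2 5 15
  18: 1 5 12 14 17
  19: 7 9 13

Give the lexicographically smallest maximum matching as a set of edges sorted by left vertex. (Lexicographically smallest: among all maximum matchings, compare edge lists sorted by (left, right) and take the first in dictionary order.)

|M| = 9 (so the lex-smallest maximum matching has 9 edges)
process left vertices in ascending order; for each, take the smallest-labelled available neighbour that still permits 9 edges overall, or leave it unmatched if none does
lex-smallest matching: {0-2, 3-1, 4-17, 6-5, 8-15, 10-9, 11-12, 18-14, 19-7}

Lex-smallest maximum matching: {(0,2), (3,1), (4,17), (6,5), (8,15), (10,9), (11,12), (18,14), (19,7)}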